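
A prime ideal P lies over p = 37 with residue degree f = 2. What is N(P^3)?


N(P^a) = p^(a*f)
= 37^(3*2)
= 37^6
= 2565726409

2565726409


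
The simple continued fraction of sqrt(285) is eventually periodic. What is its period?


Run the CF algorithm for sqrt(285).
a_0 = floor(sqrt(285)) = 16; set m_0=0, q_0=1.
Recurrence: m' = q*a - m,  q' = (d - m'^2)/q,  a' = floor((a_0 + m')/q').
  step 1: m=16, q=29, a=1
  step 2: m=13, q=4, a=7
  step 3: m=15, q=15, a=2
  step 4: m=15, q=4, a=7
  step 5: m=13, q=29, a=1
  step 6: m=16, q=1, a=32
a_6 = 2*a_0 = 32, so the period closes here.
sqrt(285) = [16; 1, 7, 2, 7, 1, 32]
Period length = 6

6


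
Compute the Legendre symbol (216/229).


p = 229 is prime, so compute (216/229) with the reciprocity algorithm (Jacobi-symbol steps: pull out 2s via (2/n), flip via reciprocity, reduce):
  pull out 2: (2/229) = -1  (since 229 mod 8 = 5)
  pull out 2: (2/229) = -1  (since 229 mod 8 = 5)
  pull out 2: (2/229) = -1  (since 229 mod 8 = 5)
  reciprocity: (27/229) -> +(229/27)
  reduce: (13/27)
  reciprocity: (13/27) -> +(27/13)
  reduce: (1/13)
  (1/13) = 1
Product of signs = -1
(216/229) = -1

-1


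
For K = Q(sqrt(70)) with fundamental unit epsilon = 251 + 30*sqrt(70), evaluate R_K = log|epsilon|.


epsilon = 251 + 30*sqrt(70)
= 501.9980
R = ln(501.9980)
= 6.2186

6.2186


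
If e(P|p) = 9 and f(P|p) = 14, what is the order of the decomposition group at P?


|D_P| = e * f
= 9 * 14
= 126

126


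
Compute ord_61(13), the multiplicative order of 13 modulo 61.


We want ord_61(13), the smallest k >= 1 with 13^k = 1 mod 61.
n = 61 = 61, phi(61) = 60; the order divides phi(n).
Divisors of 60: 1, 2, 3, 4, 5, 6, 10, 12, 15, 20, 30, 60
Repeated squaring mod 61: 13^1 = 13, 13^2 = 47, 13^4 = 13, 13^8 = 47, 13^16 = 13, 13^32 = 47
Test divisors in increasing order:
  k=1: 13^1 = 13 mod 61
  k=2: 13^2 = 47 mod 61
  k=3: 13^3 = 47 * 13 = 1 mod 61  <- first divisor giving 1
Order = 3

3


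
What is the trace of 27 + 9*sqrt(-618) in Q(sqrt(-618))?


Tr(a + b*sqrt(d)) = (a + b*sqrt(d)) + (a - b*sqrt(d)) = 2a
= 2 * (27)
= 54

54


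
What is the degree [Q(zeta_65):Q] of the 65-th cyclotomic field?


The degree equals Euler's totient phi(65).
65 = 5 * 13
phi(65) = 48

48


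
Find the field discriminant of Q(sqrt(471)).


For K = Q(sqrt(d)) with d squarefree: disc(K) = d if d = 1 mod 4, and disc(K) = 4d if d = 2 or 3 mod 4.
Here d = 471, and d mod 4 = 3.
d = 3 mod 4, not 1 (O_K = Z[sqrt(d)]), so disc(K) = 4d = 4 * (471) = 1884

1884


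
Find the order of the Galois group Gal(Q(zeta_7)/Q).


|Gal(Q(zeta_7)/Q)| = phi(7)
= 6

6


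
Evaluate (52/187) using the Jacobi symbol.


Compute (52/187) via quadratic reciprocity:
  pull out 2: (2/187) = -1  (since 187 mod 8 = 3)
  pull out 2: (2/187) = -1  (since 187 mod 8 = 3)
  reciprocity: (13/187) -> +(187/13)
  reduce: (5/13)
  reciprocity: (5/13) -> +(13/5)
  reduce: (3/5)
  reciprocity: (3/5) -> +(5/3)
  reduce: (2/3)
  pull out 2: (2/3) = -1  (since 3 mod 8 = 3)
  (1/3) = 1
Product of signs = -1

-1


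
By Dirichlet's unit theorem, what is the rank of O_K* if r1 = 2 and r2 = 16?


By Dirichlet's unit theorem:
rank = r1 + r2 - 1
= 2 + 16 - 1
= 17

17


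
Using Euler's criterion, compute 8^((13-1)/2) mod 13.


p = 13 is prime and the exponent is (p-1)/2 = 6, so by Euler's criterion 8^6 = (8/13) = +1 or -1 mod 13.
Compute by square-and-multiply:
  6 = 4 + 2 (binary 110)
  Repeated squaring mod 13: 8^1 = 8, 8^2 = 12, 8^4 = 1
  8^6 = 8^4 * 8^2 = 1 * 12 mod 13
    1 * 12 = 12 = 12 mod 13
  8^6 = 12 mod 13
Result 12 = p - 1 = -1 mod 13: 8 is a quadratic non-residue mod 13. As a residue in [0, p-1] the value is 12.
8^6 mod 13 = 12

12


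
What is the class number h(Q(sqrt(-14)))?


K = Q(sqrt(-14)). d mod 4 = 2, so D = disc(K) = 4d = -56
h(K) equals the number of primitive reduced positive-definite forms (a, b, c) = a*x^2 + b*x*y + c*y^2 with b^2 - 4ac = D,
where reduced means |b| <= a <= c, with b >= 0 whenever |b| = a or a = c, and primitive means gcd(a, b, c) = 1.
Reduced forces 3a^2 <= |D| = 56, so 1 <= a <= 4; b must have the parity of D, and c = (b^2 - D)/(4a) must be an integer >= a.
Enumerate a = 1..4, b in [-a, a]:
  a=1: (1, 0, 14)  [1]
  a=2: (2, 0, 7)  [1]
  a=3: (3, -2, 5), (3, 2, 5)  [2]
  a=4: none
Total reduced forms: 1 + 1 + 2 = 4
h = 4

4


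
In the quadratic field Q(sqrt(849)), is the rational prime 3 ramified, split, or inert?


K = Q(sqrt(849)). Since d mod 4 = 1, disc(K) = 849.
Check p | disc: 849 mod 3 = 0.
p divides disc, so p ramifies: (p) = P^2 with e=2, f=1, g=1.
Therefore p is ramified.

ramified


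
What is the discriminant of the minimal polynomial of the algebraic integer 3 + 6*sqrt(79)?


The element 3 + 6*sqrt(79) has minimal polynomial:
x^2 - 6*x - 2835
Discriminant = (-6)^2 - 4*(-2835)
= 36 + 11340
= 11376

11376


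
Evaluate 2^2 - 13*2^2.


x^2 - d*y^2
= 2^2 - 13*2^2
= 4 - 52
= -48

-48


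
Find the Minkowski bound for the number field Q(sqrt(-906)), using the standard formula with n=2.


d = -906, d mod 4 = 2, so disc(K) = 4d = -3624; |disc(K)| = 3624
Imaginary quadratic field, so n = 2, s = r2 = 1, r1 = 0
M = (n!/n^n) * (4/pi)^s * sqrt(|disc(K)|) = (2!/2^2) * (4/pi)^1 * sqrt(3624)
= 0.5 * 1.273240 * 60.199668
= 38.3243

38.3243


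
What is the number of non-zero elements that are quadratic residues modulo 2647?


For prime p, the number of non-zero quadratic residues is (p-1)/2.
= (2647-1)/2
= 1323

1323


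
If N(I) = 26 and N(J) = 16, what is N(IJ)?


N(IJ) = N(I) * N(J)
= 26 * 16
= 416

416


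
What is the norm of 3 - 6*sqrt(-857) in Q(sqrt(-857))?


N(a + b*sqrt(d)) = a^2 - d*b^2
= (3)^2 - (-857)*(-6)^2
= 9 + 30852
= 30861

30861


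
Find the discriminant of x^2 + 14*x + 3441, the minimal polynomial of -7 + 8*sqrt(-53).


The element -7 + 8*sqrt(-53) has minimal polynomial:
x^2 + 14*x + 3441
Discriminant = (14)^2 - 4*(3441)
= 196 - 13764
= -13568

-13568


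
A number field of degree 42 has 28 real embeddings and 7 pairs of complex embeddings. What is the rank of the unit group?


By Dirichlet's unit theorem:
rank = r1 + r2 - 1
= 28 + 7 - 1
= 34

34


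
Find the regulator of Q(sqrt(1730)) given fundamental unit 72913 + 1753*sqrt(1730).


epsilon = 72913 + 1753*sqrt(1730)
= 145826.0000
R = ln(145826.0000)
= 11.8902

11.8902


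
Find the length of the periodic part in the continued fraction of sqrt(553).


Run the CF algorithm for sqrt(553).
a_0 = floor(sqrt(553)) = 23; set m_0=0, q_0=1.
Recurrence: m' = q*a - m,  q' = (d - m'^2)/q,  a' = floor((a_0 + m')/q').
  step 1: m=23, q=24, a=1
  step 2: m=1, q=23, a=1
  step 3: m=22, q=3, a=15
  step 4: m=23, q=8, a=5
  step 5: m=17, q=33, a=1
  step 6: m=16, q=9, a=4
  step 7: m=20, q=17, a=2
  step 8: m=14, q=21, a=1
  step 9: m=7, q=24, a=1
  step 10: m=17, q=11, a=3
  step 11: m=16, q=27, a=1
  step 12: m=11, q=16, a=2
  step 13: m=21, q=7, a=6
  step 14: m=21, q=16, a=2
  step 15: m=11, q=27, a=1
  step 16: m=16, q=11, a=3
  step 17: m=17, q=24, a=1
  step 18: m=7, q=21, a=1
  step 19: m=14, q=17, a=2
  step 20: m=20, q=9, a=4
  step 21: m=16, q=33, a=1
  step 22: m=17, q=8, a=5
  step 23: m=23, q=3, a=15
  step 24: m=22, q=23, a=1
  step 25: m=1, q=24, a=1
  step 26: m=23, q=1, a=46
a_26 = 2*a_0 = 46, so the period closes here.
sqrt(553) = [23; 1, 1, 15, 5, 1, 4, 2, 1, 1, 3, 1, 2, 6, 2, 1, 3, 1, 1, 2, 4, 1, 5, 15, 1, 1, 46]
Period length = 26

26


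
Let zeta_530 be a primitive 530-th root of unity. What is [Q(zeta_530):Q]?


The degree equals Euler's totient phi(530).
530 = 2 * 5 * 53
phi(530) = 208

208


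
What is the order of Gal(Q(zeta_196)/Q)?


|Gal(Q(zeta_196)/Q)| = phi(196)
= 84

84


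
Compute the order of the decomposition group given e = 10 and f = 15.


|D_P| = e * f
= 10 * 15
= 150

150


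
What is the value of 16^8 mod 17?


p = 17 is prime and the exponent is (p-1)/2 = 8, so by Euler's criterion 16^8 = (16/17) = +1 or -1 mod 17.
Compute by square-and-multiply:
  8 = 8 (binary 1000)
  Repeated squaring mod 17: 16^1 = 16, 16^2 = 1, 16^4 = 1, 16^8 = 1
  16^8 = 1 mod 17
Result 1: 16 is a quadratic residue mod 17.
16^8 mod 17 = 1

1


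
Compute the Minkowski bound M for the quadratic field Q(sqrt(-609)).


d = -609, d mod 4 = 3, so disc(K) = 4d = -2436; |disc(K)| = 2436
Imaginary quadratic field, so n = 2, s = r2 = 1, r1 = 0
M = (n!/n^n) * (4/pi)^s * sqrt(|disc(K)|) = (2!/2^2) * (4/pi)^1 * sqrt(2436)
= 0.5 * 1.273240 * 49.355851
= 31.4209

31.4209


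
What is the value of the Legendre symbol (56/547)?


p = 547 is prime, so compute (56/547) with the reciprocity algorithm (Jacobi-symbol steps: pull out 2s via (2/n), flip via reciprocity, reduce):
  pull out 2: (2/547) = -1  (since 547 mod 8 = 3)
  pull out 2: (2/547) = -1  (since 547 mod 8 = 3)
  pull out 2: (2/547) = -1  (since 547 mod 8 = 3)
  reciprocity: (7/547) -> -(547/7)
  reduce: (1/7)
  (1/7) = 1
Product of signs = 1
(56/547) = 1

1


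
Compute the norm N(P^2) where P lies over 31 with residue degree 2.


N(P^a) = p^(a*f)
= 31^(2*2)
= 31^4
= 923521

923521


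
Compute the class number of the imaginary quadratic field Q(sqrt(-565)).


K = Q(sqrt(-565)). d mod 4 = 3, so D = disc(K) = 4d = -2260
h(K) equals the number of primitive reduced positive-definite forms (a, b, c) = a*x^2 + b*x*y + c*y^2 with b^2 - 4ac = D,
where reduced means |b| <= a <= c, with b >= 0 whenever |b| = a or a = c, and primitive means gcd(a, b, c) = 1.
Reduced forces 3a^2 <= |D| = 2260, so 1 <= a <= 27; b must have the parity of D, and c = (b^2 - D)/(4a) must be an integer >= a.
Enumerate a = 1..27, b in [-a, a]:
  a=1: (1, 0, 565)  [1]
  a=2: (2, 2, 283)  [1]
  a=3..4: none
  a=5: (5, 0, 113)  [1]
  a=6: none
  a=7: (7, -6, 82), (7, 6, 82)  [2]
  a=8..9: none
  a=10: (10, 10, 59)  [1]
  a=11..13: none
  a=14: (14, -6, 41), (14, 6, 41)  [2]
  a=15..16: none
  a=17: (17, -16, 37), (17, 16, 37)  [2]
  a=18: none
  a=19: (19, -18, 34), (19, 18, 34)  [2]
  a=20..27: none
Total reduced forms: 1 + 1 + 1 + 2 + 1 + 2 + 2 + 2 = 12
h = 12

12


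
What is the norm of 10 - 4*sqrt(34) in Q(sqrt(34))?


N(a + b*sqrt(d)) = a^2 - d*b^2
= (10)^2 - (34)*(-4)^2
= 100 - 544
= -444

-444


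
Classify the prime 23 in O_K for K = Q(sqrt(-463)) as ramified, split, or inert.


K = Q(sqrt(-463)). Since d mod 4 = 1, disc(K) = -463.
Check p | disc: -463 mod 23 = 20.
p does not divide disc. Compute Legendre symbol (d/p):
20^((23-1)/2) mod 23 = -1
(d/p) = -1, so p is inert: (p) stays prime with e=1, f=2, g=1.
Therefore p is inert.

inert


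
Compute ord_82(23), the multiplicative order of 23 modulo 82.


We want ord_82(23), the smallest k >= 1 with 23^k = 1 mod 82.
n = 82 = 2 * 41, phi(82) = 40; the order divides phi(n).
Divisors of 40: 1, 2, 4, 5, 8, 10, 20, 40
Repeated squaring mod 82: 23^1 = 23, 23^2 = 37, 23^4 = 57, 23^8 = 51, 23^16 = 59, 23^32 = 37
Test divisors in increasing order:
  k=1: 23^1 = 23 mod 82
  k=2: 23^2 = 37 mod 82
  k=4: 23^4 = 57 mod 82
  k=5: 23^5 = 57 * 23 = 81 mod 82
  k=8: 23^8 = 51 mod 82
  k=10: 23^10 = 51 * 37 = 1 mod 82  <- first divisor giving 1
Order = 10

10


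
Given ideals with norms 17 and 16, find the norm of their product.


N(IJ) = N(I) * N(J)
= 17 * 16
= 272

272


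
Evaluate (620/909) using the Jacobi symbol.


Compute (620/909) via quadratic reciprocity:
  pull out 2: (2/909) = -1  (since 909 mod 8 = 5)
  pull out 2: (2/909) = -1  (since 909 mod 8 = 5)
  reciprocity: (155/909) -> +(909/155)
  reduce: (134/155)
  pull out 2: (2/155) = -1  (since 155 mod 8 = 3)
  reciprocity: (67/155) -> -(155/67)
  reduce: (21/67)
  reciprocity: (21/67) -> +(67/21)
  reduce: (4/21)
  pull out 2: (2/21) = -1  (since 21 mod 8 = 5)
  pull out 2: (2/21) = -1  (since 21 mod 8 = 5)
  (1/21) = 1
Product of signs = 1

1


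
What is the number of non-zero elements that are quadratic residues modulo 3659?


For prime p, the number of non-zero quadratic residues is (p-1)/2.
= (3659-1)/2
= 1829

1829


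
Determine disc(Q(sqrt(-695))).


For K = Q(sqrt(d)) with d squarefree: disc(K) = d if d = 1 mod 4, and disc(K) = 4d if d = 2 or 3 mod 4.
Here d = -695, and d mod 4 = 1.
d = 1 mod 4 (O_K = Z[(1+sqrt(d))/2]), so disc(K) = d = -695

-695


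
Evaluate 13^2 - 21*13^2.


x^2 - d*y^2
= 13^2 - 21*13^2
= 169 - 3549
= -3380

-3380


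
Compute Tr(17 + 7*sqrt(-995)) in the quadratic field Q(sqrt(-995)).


Tr(a + b*sqrt(d)) = (a + b*sqrt(d)) + (a - b*sqrt(d)) = 2a
= 2 * (17)
= 34

34


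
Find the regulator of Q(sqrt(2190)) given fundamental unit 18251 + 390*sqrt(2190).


epsilon = 18251 + 390*sqrt(2190)
= 36502.0000
R = ln(36502.0000)
= 10.5051

10.5051


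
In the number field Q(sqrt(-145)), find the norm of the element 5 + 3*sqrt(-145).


N(a + b*sqrt(d)) = a^2 - d*b^2
= (5)^2 - (-145)*(3)^2
= 25 + 1305
= 1330

1330


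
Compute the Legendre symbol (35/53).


p = 53 is prime, so compute (35/53) with the reciprocity algorithm (Jacobi-symbol steps: pull out 2s via (2/n), flip via reciprocity, reduce):
  reciprocity: (35/53) -> +(53/35)
  reduce: (18/35)
  pull out 2: (2/35) = -1  (since 35 mod 8 = 3)
  reciprocity: (9/35) -> +(35/9)
  reduce: (8/9)
  pull out 2: (2/9) = +1  (since 9 mod 8 = 1)
  pull out 2: (2/9) = +1  (since 9 mod 8 = 1)
  pull out 2: (2/9) = +1  (since 9 mod 8 = 1)
  (1/9) = 1
Product of signs = -1
(35/53) = -1

-1


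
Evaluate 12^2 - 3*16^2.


x^2 - d*y^2
= 12^2 - 3*16^2
= 144 - 768
= -624

-624


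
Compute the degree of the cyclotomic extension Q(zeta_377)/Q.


The degree equals Euler's totient phi(377).
377 = 13 * 29
phi(377) = 336

336


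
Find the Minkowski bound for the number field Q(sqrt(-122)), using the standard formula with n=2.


d = -122, d mod 4 = 2, so disc(K) = 4d = -488; |disc(K)| = 488
Imaginary quadratic field, so n = 2, s = r2 = 1, r1 = 0
M = (n!/n^n) * (4/pi)^s * sqrt(|disc(K)|) = (2!/2^2) * (4/pi)^1 * sqrt(488)
= 0.5 * 1.273240 * 22.090722
= 14.0634

14.0634


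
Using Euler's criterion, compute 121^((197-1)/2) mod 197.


p = 197 is prime and the exponent is (p-1)/2 = 98, so by Euler's criterion 121^98 = (121/197) = +1 or -1 mod 197.
Compute by square-and-multiply:
  98 = 64 + 32 + 2 (binary 1100010)
  Repeated squaring mod 197: 121^1 = 121, 121^2 = 63, 121^4 = 29, 121^8 = 53, 121^16 = 51, 121^32 = 40, 121^64 = 24
  121^98 = 121^64 * 121^32 * 121^2 = 24 * 40 * 63 mod 197
    24 * 40 = 960 = 172 mod 197
    172 * 63 = 10836 = 1 mod 197
  121^98 = 1 mod 197
Result 1: 121 is a quadratic residue mod 197.
121^98 mod 197 = 1

1


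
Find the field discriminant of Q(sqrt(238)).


For K = Q(sqrt(d)) with d squarefree: disc(K) = d if d = 1 mod 4, and disc(K) = 4d if d = 2 or 3 mod 4.
Here d = 238, and d mod 4 = 2.
d = 2 mod 4, not 1 (O_K = Z[sqrt(d)]), so disc(K) = 4d = 4 * (238) = 952

952


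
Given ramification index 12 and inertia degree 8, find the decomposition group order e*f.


|D_P| = e * f
= 12 * 8
= 96

96


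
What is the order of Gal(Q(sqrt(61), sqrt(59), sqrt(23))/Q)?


The 3 square roots of distinct primes are multiplicatively independent over Q,
so [K:Q] = 2^3 and Gal(K/Q) is isomorphic to (Z/2Z)^3.
|Gal| = 2^3 = 8

8


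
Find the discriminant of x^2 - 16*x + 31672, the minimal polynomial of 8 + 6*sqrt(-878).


The element 8 + 6*sqrt(-878) has minimal polynomial:
x^2 - 16*x + 31672
Discriminant = (-16)^2 - 4*(31672)
= 256 - 126688
= -126432

-126432


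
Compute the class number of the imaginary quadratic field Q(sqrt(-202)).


K = Q(sqrt(-202)). d mod 4 = 2, so D = disc(K) = 4d = -808
h(K) equals the number of primitive reduced positive-definite forms (a, b, c) = a*x^2 + b*x*y + c*y^2 with b^2 - 4ac = D,
where reduced means |b| <= a <= c, with b >= 0 whenever |b| = a or a = c, and primitive means gcd(a, b, c) = 1.
Reduced forces 3a^2 <= |D| = 808, so 1 <= a <= 16; b must have the parity of D, and c = (b^2 - D)/(4a) must be an integer >= a.
Enumerate a = 1..16, b in [-a, a]:
  a=1: (1, 0, 202)  [1]
  a=2: (2, 0, 101)  [1]
  a=3..6: none
  a=7: (7, -2, 29), (7, 2, 29)  [2]
  a=8..13: none
  a=14: (14, -12, 17), (14, 12, 17)  [2]
  a=15..16: none
Total reduced forms: 1 + 1 + 2 + 2 = 6
h = 6

6


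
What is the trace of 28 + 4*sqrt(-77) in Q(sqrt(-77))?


Tr(a + b*sqrt(d)) = (a + b*sqrt(d)) + (a - b*sqrt(d)) = 2a
= 2 * (28)
= 56

56


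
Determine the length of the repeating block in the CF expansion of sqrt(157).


Run the CF algorithm for sqrt(157).
a_0 = floor(sqrt(157)) = 12; set m_0=0, q_0=1.
Recurrence: m' = q*a - m,  q' = (d - m'^2)/q,  a' = floor((a_0 + m')/q').
  step 1: m=12, q=13, a=1
  step 2: m=1, q=12, a=1
  step 3: m=11, q=3, a=7
  step 4: m=10, q=19, a=1
  step 5: m=9, q=4, a=5
  step 6: m=11, q=9, a=2
  step 7: m=7, q=12, a=1
  step 8: m=5, q=11, a=1
  step 9: m=6, q=11, a=1
  step 10: m=5, q=12, a=1
  step 11: m=7, q=9, a=2
  step 12: m=11, q=4, a=5
  step 13: m=9, q=19, a=1
  step 14: m=10, q=3, a=7
  step 15: m=11, q=12, a=1
  step 16: m=1, q=13, a=1
  step 17: m=12, q=1, a=24
a_17 = 2*a_0 = 24, so the period closes here.
sqrt(157) = [12; 1, 1, 7, 1, 5, 2, 1, 1, 1, 1, 2, 5, 1, 7, 1, 1, 24]
Period length = 17

17


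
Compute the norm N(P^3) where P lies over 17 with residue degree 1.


N(P^a) = p^(a*f)
= 17^(3*1)
= 17^3
= 4913

4913


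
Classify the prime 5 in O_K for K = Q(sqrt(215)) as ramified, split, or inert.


K = Q(sqrt(215)). Since d mod 4 = 3, disc(K) = 860.
Check p | disc: 860 mod 5 = 0.
p divides disc, so p ramifies: (p) = P^2 with e=2, f=1, g=1.
Therefore p is ramified.

ramified


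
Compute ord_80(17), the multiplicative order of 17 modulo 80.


We want ord_80(17), the smallest k >= 1 with 17^k = 1 mod 80.
n = 80 = 2^4 * 5, phi(80) = 32; the order divides phi(n).
Divisors of 32: 1, 2, 4, 8, 16, 32
Repeated squaring mod 80: 17^1 = 17, 17^2 = 49, 17^4 = 1, 17^8 = 1, 17^16 = 1, 17^32 = 1
Test divisors in increasing order:
  k=1: 17^1 = 17 mod 80
  k=2: 17^2 = 49 mod 80
  k=4: 17^4 = 1 mod 80  <- first divisor giving 1
Order = 4

4


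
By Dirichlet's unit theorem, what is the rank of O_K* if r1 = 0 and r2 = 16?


By Dirichlet's unit theorem:
rank = r1 + r2 - 1
= 0 + 16 - 1
= 15

15


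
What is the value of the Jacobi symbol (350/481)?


Compute (350/481) via quadratic reciprocity:
  pull out 2: (2/481) = +1  (since 481 mod 8 = 1)
  reciprocity: (175/481) -> +(481/175)
  reduce: (131/175)
  reciprocity: (131/175) -> -(175/131)
  reduce: (44/131)
  pull out 2: (2/131) = -1  (since 131 mod 8 = 3)
  pull out 2: (2/131) = -1  (since 131 mod 8 = 3)
  reciprocity: (11/131) -> -(131/11)
  reduce: (10/11)
  pull out 2: (2/11) = -1  (since 11 mod 8 = 3)
  reciprocity: (5/11) -> +(11/5)
  reduce: (1/5)
  (1/5) = 1
Product of signs = -1

-1


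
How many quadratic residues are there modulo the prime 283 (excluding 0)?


For prime p, the number of non-zero quadratic residues is (p-1)/2.
= (283-1)/2
= 141

141


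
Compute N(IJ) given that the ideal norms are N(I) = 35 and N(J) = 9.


N(IJ) = N(I) * N(J)
= 35 * 9
= 315

315


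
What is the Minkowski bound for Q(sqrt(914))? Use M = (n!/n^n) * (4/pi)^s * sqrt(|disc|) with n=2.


d = 914, d mod 4 = 2, so disc(K) = 4d = 3656; |disc(K)| = 3656
Real quadratic field, so n = 2, s = r2 = 0, r1 = 2
M = (n!/n^n) * (4/pi)^s * sqrt(|disc(K)|) = (2!/2^2) * (4/pi)^0 * sqrt(3656)
= 0.5 * 1.000000 * 60.464866
= 30.2324

30.2324


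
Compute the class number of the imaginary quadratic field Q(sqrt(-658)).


K = Q(sqrt(-658)). d mod 4 = 2, so D = disc(K) = 4d = -2632
h(K) equals the number of primitive reduced positive-definite forms (a, b, c) = a*x^2 + b*x*y + c*y^2 with b^2 - 4ac = D,
where reduced means |b| <= a <= c, with b >= 0 whenever |b| = a or a = c, and primitive means gcd(a, b, c) = 1.
Reduced forces 3a^2 <= |D| = 2632, so 1 <= a <= 29; b must have the parity of D, and c = (b^2 - D)/(4a) must be an integer >= a.
Enumerate a = 1..29, b in [-a, a]:
  a=1: (1, 0, 658)  [1]
  a=2: (2, 0, 329)  [1]
  a=3..6: none
  a=7: (7, 0, 94)  [1]
  a=8..13: none
  a=14: (14, 0, 47)  [1]
  a=15..18: none
  a=19: (19, -16, 38), (19, 16, 38)  [2]
  a=20..22: none
  a=23: (23, -6, 29), (23, 6, 29)  [2]
  a=24..29: none
Total reduced forms: 1 + 1 + 1 + 1 + 2 + 2 = 8
h = 8

8


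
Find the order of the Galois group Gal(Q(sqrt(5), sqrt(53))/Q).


The 2 square roots of distinct primes are multiplicatively independent over Q,
so [K:Q] = 2^2 and Gal(K/Q) is isomorphic to (Z/2Z)^2.
|Gal| = 2^2 = 4

4


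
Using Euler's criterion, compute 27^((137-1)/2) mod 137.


p = 137 is prime and the exponent is (p-1)/2 = 68, so by Euler's criterion 27^68 = (27/137) = +1 or -1 mod 137.
Compute by square-and-multiply:
  68 = 64 + 4 (binary 1000100)
  Repeated squaring mod 137: 27^1 = 27, 27^2 = 44, 27^4 = 18, 27^8 = 50, 27^16 = 34, 27^32 = 60, 27^64 = 38
  27^68 = 27^64 * 27^4 = 38 * 18 mod 137
    38 * 18 = 684 = 136 mod 137
  27^68 = 136 mod 137
Result 136 = p - 1 = -1 mod 137: 27 is a quadratic non-residue mod 137. As a residue in [0, p-1] the value is 136.
27^68 mod 137 = 136

136


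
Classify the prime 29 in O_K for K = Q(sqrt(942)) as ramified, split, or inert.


K = Q(sqrt(942)). Since d mod 4 = 2, disc(K) = 3768.
Check p | disc: 3768 mod 29 = 27.
p does not divide disc. Compute Legendre symbol (d/p):
14^((29-1)/2) mod 29 = -1
(d/p) = -1, so p is inert: (p) stays prime with e=1, f=2, g=1.
Therefore p is inert.

inert


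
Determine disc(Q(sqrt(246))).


For K = Q(sqrt(d)) with d squarefree: disc(K) = d if d = 1 mod 4, and disc(K) = 4d if d = 2 or 3 mod 4.
Here d = 246, and d mod 4 = 2.
d = 2 mod 4, not 1 (O_K = Z[sqrt(d)]), so disc(K) = 4d = 4 * (246) = 984

984


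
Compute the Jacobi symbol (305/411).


Compute (305/411) via quadratic reciprocity:
  reciprocity: (305/411) -> +(411/305)
  reduce: (106/305)
  pull out 2: (2/305) = +1  (since 305 mod 8 = 1)
  reciprocity: (53/305) -> +(305/53)
  reduce: (40/53)
  pull out 2: (2/53) = -1  (since 53 mod 8 = 5)
  pull out 2: (2/53) = -1  (since 53 mod 8 = 5)
  pull out 2: (2/53) = -1  (since 53 mod 8 = 5)
  reciprocity: (5/53) -> +(53/5)
  reduce: (3/5)
  reciprocity: (3/5) -> +(5/3)
  reduce: (2/3)
  pull out 2: (2/3) = -1  (since 3 mod 8 = 3)
  (1/3) = 1
Product of signs = 1

1


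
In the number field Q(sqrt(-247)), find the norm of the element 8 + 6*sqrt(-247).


N(a + b*sqrt(d)) = a^2 - d*b^2
= (8)^2 - (-247)*(6)^2
= 64 + 8892
= 8956

8956


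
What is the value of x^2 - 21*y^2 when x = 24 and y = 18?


x^2 - d*y^2
= 24^2 - 21*18^2
= 576 - 6804
= -6228

-6228


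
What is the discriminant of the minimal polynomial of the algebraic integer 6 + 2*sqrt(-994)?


The element 6 + 2*sqrt(-994) has minimal polynomial:
x^2 - 12*x + 4012
Discriminant = (-12)^2 - 4*(4012)
= 144 - 16048
= -15904

-15904


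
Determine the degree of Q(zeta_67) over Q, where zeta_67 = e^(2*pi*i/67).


The degree equals Euler's totient phi(67).
67 = 67
phi(67) = 66

66


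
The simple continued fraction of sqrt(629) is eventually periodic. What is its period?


Run the CF algorithm for sqrt(629).
a_0 = floor(sqrt(629)) = 25; set m_0=0, q_0=1.
Recurrence: m' = q*a - m,  q' = (d - m'^2)/q,  a' = floor((a_0 + m')/q').
  step 1: m=25, q=4, a=12
  step 2: m=23, q=25, a=1
  step 3: m=2, q=25, a=1
  step 4: m=23, q=4, a=12
  step 5: m=25, q=1, a=50
a_5 = 2*a_0 = 50, so the period closes here.
sqrt(629) = [25; 12, 1, 1, 12, 50]
Period length = 5

5


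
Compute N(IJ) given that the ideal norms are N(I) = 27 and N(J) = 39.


N(IJ) = N(I) * N(J)
= 27 * 39
= 1053

1053


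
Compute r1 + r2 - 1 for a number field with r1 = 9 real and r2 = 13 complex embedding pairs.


By Dirichlet's unit theorem:
rank = r1 + r2 - 1
= 9 + 13 - 1
= 21

21


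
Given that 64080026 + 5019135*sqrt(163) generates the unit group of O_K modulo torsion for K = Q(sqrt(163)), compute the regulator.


epsilon = 64080026 + 5019135*sqrt(163)
= 1.2816e+08
R = ln(1.2816e+08)
= 18.6688

18.6688


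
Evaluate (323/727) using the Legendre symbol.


p = 727 is prime, so compute (323/727) with the reciprocity algorithm (Jacobi-symbol steps: pull out 2s via (2/n), flip via reciprocity, reduce):
  reciprocity: (323/727) -> -(727/323)
  reduce: (81/323)
  reciprocity: (81/323) -> +(323/81)
  reduce: (80/81)
  pull out 2: (2/81) = +1  (since 81 mod 8 = 1)
  pull out 2: (2/81) = +1  (since 81 mod 8 = 1)
  pull out 2: (2/81) = +1  (since 81 mod 8 = 1)
  pull out 2: (2/81) = +1  (since 81 mod 8 = 1)
  reciprocity: (5/81) -> +(81/5)
  reduce: (1/5)
  (1/5) = 1
Product of signs = -1
(323/727) = -1

-1


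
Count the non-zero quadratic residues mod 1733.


For prime p, the number of non-zero quadratic residues is (p-1)/2.
= (1733-1)/2
= 866

866


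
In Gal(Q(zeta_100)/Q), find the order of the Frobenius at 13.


The Frobenius at p in Gal(Q(zeta_n)/Q) = (Z/nZ)* is the class of p, so its order is ord_100(13), the smallest k >= 1 with 13^k = 1 mod 100.
n = 100 = 2^2 * 5^2, phi(100) = 40; the order divides phi(n).
Divisors of 40: 1, 2, 4, 5, 8, 10, 20, 40
Repeated squaring mod 100: 13^1 = 13, 13^2 = 69, 13^4 = 61, 13^8 = 21, 13^16 = 41, 13^32 = 81
Test divisors in increasing order:
  k=1: 13^1 = 13 mod 100
  k=2: 13^2 = 69 mod 100
  k=4: 13^4 = 61 mod 100
  k=5: 13^5 = 61 * 13 = 93 mod 100
  k=8: 13^8 = 21 mod 100
  k=10: 13^10 = 21 * 69 = 49 mod 100
  k=20: 13^20 = 41 * 61 = 1 mod 100  <- first divisor giving 1
Order = 20

20


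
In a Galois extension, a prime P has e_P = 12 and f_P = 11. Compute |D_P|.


|D_P| = e * f
= 12 * 11
= 132

132


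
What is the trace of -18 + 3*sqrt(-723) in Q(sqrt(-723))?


Tr(a + b*sqrt(d)) = (a + b*sqrt(d)) + (a - b*sqrt(d)) = 2a
= 2 * (-18)
= -36

-36


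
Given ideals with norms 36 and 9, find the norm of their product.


N(IJ) = N(I) * N(J)
= 36 * 9
= 324

324


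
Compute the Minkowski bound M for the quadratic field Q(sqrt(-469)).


d = -469, d mod 4 = 3, so disc(K) = 4d = -1876; |disc(K)| = 1876
Imaginary quadratic field, so n = 2, s = r2 = 1, r1 = 0
M = (n!/n^n) * (4/pi)^s * sqrt(|disc(K)|) = (2!/2^2) * (4/pi)^1 * sqrt(1876)
= 0.5 * 1.273240 * 43.312816
= 27.5738

27.5738


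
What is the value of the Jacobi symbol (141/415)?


Compute (141/415) via quadratic reciprocity:
  reciprocity: (141/415) -> +(415/141)
  reduce: (133/141)
  reciprocity: (133/141) -> +(141/133)
  reduce: (8/133)
  pull out 2: (2/133) = -1  (since 133 mod 8 = 5)
  pull out 2: (2/133) = -1  (since 133 mod 8 = 5)
  pull out 2: (2/133) = -1  (since 133 mod 8 = 5)
  (1/133) = 1
Product of signs = -1

-1


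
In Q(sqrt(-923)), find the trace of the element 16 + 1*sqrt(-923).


Tr(a + b*sqrt(d)) = (a + b*sqrt(d)) + (a - b*sqrt(d)) = 2a
= 2 * (16)
= 32

32


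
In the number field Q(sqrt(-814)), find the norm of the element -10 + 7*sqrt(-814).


N(a + b*sqrt(d)) = a^2 - d*b^2
= (-10)^2 - (-814)*(7)^2
= 100 + 39886
= 39986

39986


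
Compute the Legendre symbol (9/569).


p = 569 is prime, so compute (9/569) with the reciprocity algorithm (Jacobi-symbol steps: pull out 2s via (2/n), flip via reciprocity, reduce):
  reciprocity: (9/569) -> +(569/9)
  reduce: (2/9)
  pull out 2: (2/9) = +1  (since 9 mod 8 = 1)
  (1/9) = 1
Product of signs = 1
(9/569) = 1

1


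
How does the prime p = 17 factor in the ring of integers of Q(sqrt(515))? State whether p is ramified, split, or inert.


K = Q(sqrt(515)). Since d mod 4 = 3, disc(K) = 2060.
Check p | disc: 2060 mod 17 = 3.
p does not divide disc. Compute Legendre symbol (d/p):
5^((17-1)/2) mod 17 = -1
(d/p) = -1, so p is inert: (p) stays prime with e=1, f=2, g=1.
Therefore p is inert.

inert


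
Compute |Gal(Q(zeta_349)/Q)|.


|Gal(Q(zeta_349)/Q)| = phi(349)
= 348

348


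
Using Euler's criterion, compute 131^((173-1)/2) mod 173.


p = 173 is prime and the exponent is (p-1)/2 = 86, so by Euler's criterion 131^86 = (131/173) = +1 or -1 mod 173.
Compute by square-and-multiply:
  86 = 64 + 16 + 4 + 2 (binary 1010110)
  Repeated squaring mod 173: 131^1 = 131, 131^2 = 34, 131^4 = 118, 131^8 = 84, 131^16 = 136, 131^32 = 158, 131^64 = 52
  131^86 = 131^64 * 131^16 * 131^4 * 131^2 = 52 * 136 * 118 * 34 mod 173
    52 * 136 = 7072 = 152 mod 173
    152 * 118 = 17936 = 117 mod 173
    117 * 34 = 3978 = 172 mod 173
  131^86 = 172 mod 173
Result 172 = p - 1 = -1 mod 173: 131 is a quadratic non-residue mod 173. As a residue in [0, p-1] the value is 172.
131^86 mod 173 = 172

172


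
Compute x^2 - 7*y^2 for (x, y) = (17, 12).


x^2 - d*y^2
= 17^2 - 7*12^2
= 289 - 1008
= -719

-719


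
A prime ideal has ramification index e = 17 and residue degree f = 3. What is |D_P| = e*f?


|D_P| = e * f
= 17 * 3
= 51

51


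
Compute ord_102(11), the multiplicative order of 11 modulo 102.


We want ord_102(11), the smallest k >= 1 with 11^k = 1 mod 102.
n = 102 = 2 * 3 * 17, phi(102) = 32; the order divides phi(n).
Divisors of 32: 1, 2, 4, 8, 16, 32
Repeated squaring mod 102: 11^1 = 11, 11^2 = 19, 11^4 = 55, 11^8 = 67, 11^16 = 1, 11^32 = 1
Test divisors in increasing order:
  k=1: 11^1 = 11 mod 102
  k=2: 11^2 = 19 mod 102
  k=4: 11^4 = 55 mod 102
  k=8: 11^8 = 67 mod 102
  k=16: 11^16 = 1 mod 102  <- first divisor giving 1
Order = 16

16


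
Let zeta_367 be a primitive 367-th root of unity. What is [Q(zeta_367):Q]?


The degree equals Euler's totient phi(367).
367 = 367
phi(367) = 366

366


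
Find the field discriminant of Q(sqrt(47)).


For K = Q(sqrt(d)) with d squarefree: disc(K) = d if d = 1 mod 4, and disc(K) = 4d if d = 2 or 3 mod 4.
Here d = 47, and d mod 4 = 3.
d = 3 mod 4, not 1 (O_K = Z[sqrt(d)]), so disc(K) = 4d = 4 * (47) = 188

188


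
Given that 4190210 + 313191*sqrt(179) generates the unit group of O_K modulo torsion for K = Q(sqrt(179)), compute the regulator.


epsilon = 4190210 + 313191*sqrt(179)
= 8.3804e+06
R = ln(8.3804e+06)
= 15.9414

15.9414


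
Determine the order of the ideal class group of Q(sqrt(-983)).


K = Q(sqrt(-983)). d mod 4 = 1, so D = disc(K) = d = -983
h(K) equals the number of primitive reduced positive-definite forms (a, b, c) = a*x^2 + b*x*y + c*y^2 with b^2 - 4ac = D,
where reduced means |b| <= a <= c, with b >= 0 whenever |b| = a or a = c, and primitive means gcd(a, b, c) = 1.
Reduced forces 3a^2 <= |D| = 983, so 1 <= a <= 18; b must have the parity of D, and c = (b^2 - D)/(4a) must be an integer >= a.
Enumerate a = 1..18, b in [-a, a]:
  a=1: (1, 1, 246)  [1]
  a=2: (2, -1, 123), (2, 1, 123)  [2]
  a=3: (3, -1, 82), (3, 1, 82)  [2]
  a=4: (4, -3, 62), (4, 3, 62)  [2]
  a=5: none
  a=6: (6, -5, 42), (6, -1, 41), (6, 1, 41), (6, 5, 42)  [4]
  a=7: (7, -5, 36), (7, 5, 36)  [2]
  a=8: (8, -3, 31), (8, 3, 31)  [2]
  a=9: (9, -5, 28), (9, 5, 28)  [2]
  a=10..11: none
  a=12: (12, -11, 23), (12, -5, 21), (12, 5, 21), (12, 11, 23)  [4]
  a=13: none
  a=14: (14, -9, 19), (14, -5, 18), (14, 5, 18), (14, 9, 19)  [4]
  a=15: none
  a=16: (16, -13, 18), (16, 13, 18)  [2]
  a=17..18: none
Total reduced forms: 1 + 2 + 2 + 2 + 4 + 2 + 2 + 2 + 4 + 4 + 2 = 27
h = 27

27


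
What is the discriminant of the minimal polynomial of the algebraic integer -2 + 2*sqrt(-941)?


The element -2 + 2*sqrt(-941) has minimal polynomial:
x^2 + 4*x + 3768
Discriminant = (4)^2 - 4*(3768)
= 16 - 15072
= -15056

-15056


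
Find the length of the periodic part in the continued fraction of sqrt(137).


Run the CF algorithm for sqrt(137).
a_0 = floor(sqrt(137)) = 11; set m_0=0, q_0=1.
Recurrence: m' = q*a - m,  q' = (d - m'^2)/q,  a' = floor((a_0 + m')/q').
  step 1: m=11, q=16, a=1
  step 2: m=5, q=7, a=2
  step 3: m=9, q=8, a=2
  step 4: m=7, q=11, a=1
  step 5: m=4, q=11, a=1
  step 6: m=7, q=8, a=2
  step 7: m=9, q=7, a=2
  step 8: m=5, q=16, a=1
  step 9: m=11, q=1, a=22
a_9 = 2*a_0 = 22, so the period closes here.
sqrt(137) = [11; 1, 2, 2, 1, 1, 2, 2, 1, 22]
Period length = 9

9


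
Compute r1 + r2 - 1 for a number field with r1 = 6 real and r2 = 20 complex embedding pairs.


By Dirichlet's unit theorem:
rank = r1 + r2 - 1
= 6 + 20 - 1
= 25

25


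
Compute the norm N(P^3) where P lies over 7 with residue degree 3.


N(P^a) = p^(a*f)
= 7^(3*3)
= 7^9
= 40353607

40353607


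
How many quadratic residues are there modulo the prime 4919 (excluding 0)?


For prime p, the number of non-zero quadratic residues is (p-1)/2.
= (4919-1)/2
= 2459

2459


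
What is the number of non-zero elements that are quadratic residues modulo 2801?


For prime p, the number of non-zero quadratic residues is (p-1)/2.
= (2801-1)/2
= 1400

1400


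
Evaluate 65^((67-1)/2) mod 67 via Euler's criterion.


p = 67 is prime and the exponent is (p-1)/2 = 33, so by Euler's criterion 65^33 = (65/67) = +1 or -1 mod 67.
Compute by square-and-multiply:
  33 = 32 + 1 (binary 100001)
  Repeated squaring mod 67: 65^1 = 65, 65^2 = 4, 65^4 = 16, 65^8 = 55, 65^16 = 10, 65^32 = 33
  65^33 = 65^32 * 65^1 = 33 * 65 mod 67
    33 * 65 = 2145 = 1 mod 67
  65^33 = 1 mod 67
Result 1: 65 is a quadratic residue mod 67.
65^33 mod 67 = 1

1


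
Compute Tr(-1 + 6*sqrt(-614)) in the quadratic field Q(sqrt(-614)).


Tr(a + b*sqrt(d)) = (a + b*sqrt(d)) + (a - b*sqrt(d)) = 2a
= 2 * (-1)
= -2

-2


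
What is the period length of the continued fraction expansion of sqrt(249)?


Run the CF algorithm for sqrt(249).
a_0 = floor(sqrt(249)) = 15; set m_0=0, q_0=1.
Recurrence: m' = q*a - m,  q' = (d - m'^2)/q,  a' = floor((a_0 + m')/q').
  step 1: m=15, q=24, a=1
  step 2: m=9, q=7, a=3
  step 3: m=12, q=15, a=1
  step 4: m=3, q=16, a=1
  step 5: m=13, q=5, a=5
  step 6: m=12, q=21, a=1
  step 7: m=9, q=8, a=3
  step 8: m=15, q=3, a=10
  step 9: m=15, q=8, a=3
  step 10: m=9, q=21, a=1
  step 11: m=12, q=5, a=5
  step 12: m=13, q=16, a=1
  step 13: m=3, q=15, a=1
  step 14: m=12, q=7, a=3
  step 15: m=9, q=24, a=1
  step 16: m=15, q=1, a=30
a_16 = 2*a_0 = 30, so the period closes here.
sqrt(249) = [15; 1, 3, 1, 1, 5, 1, 3, 10, 3, 1, 5, 1, 1, 3, 1, 30]
Period length = 16

16


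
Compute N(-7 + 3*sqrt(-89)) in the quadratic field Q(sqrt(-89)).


N(a + b*sqrt(d)) = a^2 - d*b^2
= (-7)^2 - (-89)*(3)^2
= 49 + 801
= 850

850


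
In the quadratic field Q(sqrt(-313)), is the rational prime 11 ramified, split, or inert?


K = Q(sqrt(-313)). Since d mod 4 = 3, disc(K) = -1252.
Check p | disc: -1252 mod 11 = 2.
p does not divide disc. Compute Legendre symbol (d/p):
6^((11-1)/2) mod 11 = -1
(d/p) = -1, so p is inert: (p) stays prime with e=1, f=2, g=1.
Therefore p is inert.

inert


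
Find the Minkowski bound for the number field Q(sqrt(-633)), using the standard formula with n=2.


d = -633, d mod 4 = 3, so disc(K) = 4d = -2532; |disc(K)| = 2532
Imaginary quadratic field, so n = 2, s = r2 = 1, r1 = 0
M = (n!/n^n) * (4/pi)^s * sqrt(|disc(K)|) = (2!/2^2) * (4/pi)^1 * sqrt(2532)
= 0.5 * 1.273240 * 50.318983
= 32.0341

32.0341


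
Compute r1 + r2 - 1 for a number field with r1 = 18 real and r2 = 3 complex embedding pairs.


By Dirichlet's unit theorem:
rank = r1 + r2 - 1
= 18 + 3 - 1
= 20

20


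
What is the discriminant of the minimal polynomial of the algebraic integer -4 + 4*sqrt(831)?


The element -4 + 4*sqrt(831) has minimal polynomial:
x^2 + 8*x - 13280
Discriminant = (8)^2 - 4*(-13280)
= 64 + 53120
= 53184

53184


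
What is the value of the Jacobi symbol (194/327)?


Compute (194/327) via quadratic reciprocity:
  pull out 2: (2/327) = +1  (since 327 mod 8 = 7)
  reciprocity: (97/327) -> +(327/97)
  reduce: (36/97)
  pull out 2: (2/97) = +1  (since 97 mod 8 = 1)
  pull out 2: (2/97) = +1  (since 97 mod 8 = 1)
  reciprocity: (9/97) -> +(97/9)
  reduce: (7/9)
  reciprocity: (7/9) -> +(9/7)
  reduce: (2/7)
  pull out 2: (2/7) = +1  (since 7 mod 8 = 7)
  (1/7) = 1
Product of signs = 1

1


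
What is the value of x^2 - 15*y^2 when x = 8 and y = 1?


x^2 - d*y^2
= 8^2 - 15*1^2
= 64 - 15
= 49

49


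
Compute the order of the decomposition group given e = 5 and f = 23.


|D_P| = e * f
= 5 * 23
= 115

115


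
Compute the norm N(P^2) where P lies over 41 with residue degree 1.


N(P^a) = p^(a*f)
= 41^(2*1)
= 41^2
= 1681

1681


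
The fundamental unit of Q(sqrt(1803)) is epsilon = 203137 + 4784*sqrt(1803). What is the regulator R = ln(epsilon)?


epsilon = 203137 + 4784*sqrt(1803)
= 406274.0000
R = ln(406274.0000)
= 12.9148

12.9148


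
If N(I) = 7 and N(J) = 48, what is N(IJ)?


N(IJ) = N(I) * N(J)
= 7 * 48
= 336

336


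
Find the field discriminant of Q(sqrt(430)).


For K = Q(sqrt(d)) with d squarefree: disc(K) = d if d = 1 mod 4, and disc(K) = 4d if d = 2 or 3 mod 4.
Here d = 430, and d mod 4 = 2.
d = 2 mod 4, not 1 (O_K = Z[sqrt(d)]), so disc(K) = 4d = 4 * (430) = 1720

1720


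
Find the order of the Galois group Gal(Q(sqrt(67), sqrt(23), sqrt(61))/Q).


The 3 square roots of distinct primes are multiplicatively independent over Q,
so [K:Q] = 2^3 and Gal(K/Q) is isomorphic to (Z/2Z)^3.
|Gal| = 2^3 = 8

8


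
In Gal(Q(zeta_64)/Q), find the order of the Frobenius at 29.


The Frobenius at p in Gal(Q(zeta_n)/Q) = (Z/nZ)* is the class of p, so its order is ord_64(29), the smallest k >= 1 with 29^k = 1 mod 64.
n = 64 = 2^6, phi(64) = 32; the order divides phi(n).
Divisors of 32: 1, 2, 4, 8, 16, 32
Repeated squaring mod 64: 29^1 = 29, 29^2 = 9, 29^4 = 17, 29^8 = 33, 29^16 = 1, 29^32 = 1
Test divisors in increasing order:
  k=1: 29^1 = 29 mod 64
  k=2: 29^2 = 9 mod 64
  k=4: 29^4 = 17 mod 64
  k=8: 29^8 = 33 mod 64
  k=16: 29^16 = 1 mod 64  <- first divisor giving 1
Order = 16

16


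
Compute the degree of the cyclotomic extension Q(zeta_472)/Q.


The degree equals Euler's totient phi(472).
472 = 2^3 * 59
phi(472) = 232

232


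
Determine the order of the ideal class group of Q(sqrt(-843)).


K = Q(sqrt(-843)). d mod 4 = 1, so D = disc(K) = d = -843
h(K) equals the number of primitive reduced positive-definite forms (a, b, c) = a*x^2 + b*x*y + c*y^2 with b^2 - 4ac = D,
where reduced means |b| <= a <= c, with b >= 0 whenever |b| = a or a = c, and primitive means gcd(a, b, c) = 1.
Reduced forces 3a^2 <= |D| = 843, so 1 <= a <= 16; b must have the parity of D, and c = (b^2 - D)/(4a) must be an integer >= a.
Enumerate a = 1..16, b in [-a, a]:
  a=1: (1, 1, 211)  [1]
  a=2: none
  a=3: (3, 3, 71)  [1]
  a=4..6: none
  a=7: (7, -5, 31), (7, 5, 31)  [2]
  a=8..10: none
  a=11: (11, -9, 21), (11, 9, 21)  [2]
  a=12..16: none
Total reduced forms: 1 + 1 + 2 + 2 = 6
h = 6

6


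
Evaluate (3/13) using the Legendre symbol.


p = 13 is prime, so compute (3/13) with the reciprocity algorithm (Jacobi-symbol steps: pull out 2s via (2/n), flip via reciprocity, reduce):
  reciprocity: (3/13) -> +(13/3)
  reduce: (1/3)
  (1/3) = 1
Product of signs = 1
(3/13) = 1

1


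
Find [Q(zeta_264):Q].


The degree equals Euler's totient phi(264).
264 = 2^3 * 3 * 11
phi(264) = 80

80


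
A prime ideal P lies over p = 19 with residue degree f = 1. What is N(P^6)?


N(P^a) = p^(a*f)
= 19^(6*1)
= 19^6
= 47045881

47045881


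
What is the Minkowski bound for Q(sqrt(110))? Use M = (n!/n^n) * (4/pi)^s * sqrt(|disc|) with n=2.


d = 110, d mod 4 = 2, so disc(K) = 4d = 440; |disc(K)| = 440
Real quadratic field, so n = 2, s = r2 = 0, r1 = 2
M = (n!/n^n) * (4/pi)^s * sqrt(|disc(K)|) = (2!/2^2) * (4/pi)^0 * sqrt(440)
= 0.5 * 1.000000 * 20.976177
= 10.4881

10.4881


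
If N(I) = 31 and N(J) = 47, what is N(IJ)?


N(IJ) = N(I) * N(J)
= 31 * 47
= 1457

1457


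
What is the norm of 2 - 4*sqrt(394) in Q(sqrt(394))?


N(a + b*sqrt(d)) = a^2 - d*b^2
= (2)^2 - (394)*(-4)^2
= 4 - 6304
= -6300

-6300


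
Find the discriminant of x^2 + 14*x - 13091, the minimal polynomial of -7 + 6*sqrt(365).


The element -7 + 6*sqrt(365) has minimal polynomial:
x^2 + 14*x - 13091
Discriminant = (14)^2 - 4*(-13091)
= 196 + 52364
= 52560

52560


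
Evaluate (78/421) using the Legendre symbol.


p = 421 is prime, so compute (78/421) with the reciprocity algorithm (Jacobi-symbol steps: pull out 2s via (2/n), flip via reciprocity, reduce):
  pull out 2: (2/421) = -1  (since 421 mod 8 = 5)
  reciprocity: (39/421) -> +(421/39)
  reduce: (31/39)
  reciprocity: (31/39) -> -(39/31)
  reduce: (8/31)
  pull out 2: (2/31) = +1  (since 31 mod 8 = 7)
  pull out 2: (2/31) = +1  (since 31 mod 8 = 7)
  pull out 2: (2/31) = +1  (since 31 mod 8 = 7)
  (1/31) = 1
Product of signs = 1
(78/421) = 1

1
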